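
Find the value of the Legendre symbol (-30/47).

First reduce: -30 ≡ 17 (mod 47).
Reciprocity: 17 ≡ 1 and 47 ≡ 3 (mod 4), so (17/47) = +(47/17).
Reduce top mod 17: now compute (13/17).
Reciprocity: 13 ≡ 1 and 17 ≡ 1 (mod 4), so (13/17) = +(17/13).
Reduce top mod 13: now compute (4/13).
Pull out 2^2: since 13 ≡ 5 (mod 8), (2/13) = -1, so (2/13)^2 = +1.
Reached (1/13) = 1. Collecting the sign flips along the way, the symbol is +1.

1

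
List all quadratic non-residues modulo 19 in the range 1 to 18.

2,3,8,10,12,13,14,15,18

Square k = 1,…,9 (k and 19−k give the same square):
1²=1, 2²=4, 3²=9, 4²=16, 5²≡6, 6²≡17, 7²≡11, 8²≡7, 9²≡5 (mod 19).
The residues are {1, 4, 5, 6, 7, 9, 11, 16, 17}; the non-residues are the remaining 9 nonzero classes.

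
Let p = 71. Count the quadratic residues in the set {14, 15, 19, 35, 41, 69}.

2

(14/71) = -1 → non-residue.
(15/71) = +1 → QR.
(19/71) = +1 → QR.
(35/71) = -1 → non-residue.
(41/71) = -1 → non-residue.
(69/71) = -1 → non-residue.
Total quadratic residues among the 6: 2.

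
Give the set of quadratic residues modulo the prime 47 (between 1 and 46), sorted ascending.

Square k = 1,…,23 (k and 47−k give the same square):
1²=1, 2²=4, 3²=9, 4²=16, 5²=25, 6²=36, 7²≡2, 8²≡17, 9²≡34, 10²≡6, 11²≡27, 12²≡3, 13²≡28, 14²≡8, 15²≡37, 16²≡21, 17²≡7, 18²≡42, 19²≡32, 20²≡24, 21²≡18, 22²≡14, 23²≡12 (mod 47).
So the quadratic residues mod 47 are {1, 2, 3, 4, 6, 7, 8, 9, 12, 14, 16, 17, 18, 21, 24, 25, 27, 28, 32, 34, 36, 37, 42}.

1 2 3 4 6 7 8 9 12 14 16 17 18 21 24 25 27 28 32 34 36 37 42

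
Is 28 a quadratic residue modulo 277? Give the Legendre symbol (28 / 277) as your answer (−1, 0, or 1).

Euler's criterion: (28/277) ≡ 28^138 (mod 277).
28^2 ≡ 230 (mod 277)
28^4 ≡ 270 (mod 277)
28^8 ≡ 49 (mod 277)
28^16 ≡ 185 (mod 277)
28^32 ≡ 154 (mod 277)
28^64 ≡ 171 (mod 277)
28^128 ≡ 156 (mod 277)
28^138 = 28^(128+8+2) ≡ 1 (mod 277).
Result is 1, so (28/277) = 1.

1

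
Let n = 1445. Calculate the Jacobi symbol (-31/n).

1

First reduce: -31 ≡ 1414 (mod 1445).
Pull out 2: since 1445 ≡ 5 (mod 8), (2/1445) = -1.
Reciprocity: 707 ≡ 3 and 1445 ≡ 1 (mod 4), so (707/1445) = +(1445/707).
Reduce top mod 707: now compute (31/707).
Reciprocity: 31 ≡ 3 and 707 ≡ 3 (mod 4), so (31/707) = −(707/31).
Reduce top mod 31: now compute (25/31).
Reciprocity: 25 ≡ 1 and 31 ≡ 3 (mod 4), so (25/31) = +(31/25).
Reduce top mod 25: now compute (6/25).
Pull out 2: since 25 ≡ 1 (mod 8), (2/25) = +1.
Reciprocity: 3 ≡ 3 and 25 ≡ 1 (mod 4), so (3/25) = +(25/3).
Reduce top mod 3: now compute (1/3).
Reached (1/3) = 1. Collecting the sign flips along the way, the symbol is +1.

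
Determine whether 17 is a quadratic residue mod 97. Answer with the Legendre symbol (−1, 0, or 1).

Reciprocity: 17 ≡ 1 and 97 ≡ 1 (mod 4), so (17/97) = +(97/17).
Reduce top mod 17: now compute (12/17).
Pull out 2^2: since 17 ≡ 1 (mod 8), (2/17) = +1, so (2/17)^2 = +1.
Reciprocity: 3 ≡ 3 and 17 ≡ 1 (mod 4), so (3/17) = +(17/3).
Reduce top mod 3: now compute (2/3).
Pull out 2: since 3 ≡ 3 (mod 8), (2/3) = -1.
Reached (1/3) = 1. Collecting the sign flips along the way, the symbol is -1.

-1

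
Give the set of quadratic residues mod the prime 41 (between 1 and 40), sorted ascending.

Square k = 1,…,20 (k and 41−k give the same square):
1²=1, 2²=4, 3²=9, 4²=16, 5²=25, 6²=36, 7²≡8, 8²≡23, 9²≡40, 10²≡18, 11²≡39, 12²≡21, 13²≡5, 14²≡32, 15²≡20, 16²≡10, 17²≡2, 18²≡37, 19²≡33, 20²≡31 (mod 41).
So the quadratic residues mod 41 are {1, 2, 4, 5, 8, 9, 10, 16, 18, 20, 21, 23, 25, 31, 32, 33, 36, 37, 39, 40}.

1, 2, 4, 5, 8, 9, 10, 16, 18, 20, 21, 23, 25, 31, 32, 33, 36, 37, 39, 40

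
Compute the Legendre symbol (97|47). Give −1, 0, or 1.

Euler's criterion: (97/47) ≡ 3^23 (mod 47).
3^2 ≡ 9 (mod 47)
3^4 ≡ 34 (mod 47)
3^8 ≡ 28 (mod 47)
3^16 ≡ 32 (mod 47)
3^23 = 3^(16+4+2+1) ≡ 1 (mod 47).
Result is 1, so (97/47) = 1.

1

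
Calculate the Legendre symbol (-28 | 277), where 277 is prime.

First reduce: -28 ≡ 249 (mod 277).
Reciprocity: 249 ≡ 1 and 277 ≡ 1 (mod 4), so (249/277) = +(277/249).
Reduce top mod 249: now compute (28/249).
Pull out 2^2: since 249 ≡ 1 (mod 8), (2/249) = +1, so (2/249)^2 = +1.
Reciprocity: 7 ≡ 3 and 249 ≡ 1 (mod 4), so (7/249) = +(249/7).
Reduce top mod 7: now compute (4/7).
Pull out 2^2: since 7 ≡ 7 (mod 8), (2/7) = +1, so (2/7)^2 = +1.
Reached (1/7) = 1. Collecting the sign flips along the way, the symbol is +1.

1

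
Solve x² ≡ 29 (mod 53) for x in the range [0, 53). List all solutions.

53 ≡ 1 (mod 4), so we find a root by search.
Trying successive values, 20² = 400 ≡ 29 (mod 53). The other root is 53 − 20 = 33.

20, 33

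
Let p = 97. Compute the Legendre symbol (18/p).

Euler's criterion: (18/97) ≡ 18^48 (mod 97).
18^2 ≡ 33 (mod 97)
18^4 ≡ 22 (mod 97)
18^8 ≡ 96 (mod 97)
18^16 ≡ 1 (mod 97)
18^32 ≡ 1 (mod 97)
18^48 = 18^(32+16) ≡ 1 (mod 97).
Result is 1, so (18/97) = 1.

1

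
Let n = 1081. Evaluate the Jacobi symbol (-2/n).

First reduce: -2 ≡ 1079 (mod 1081).
Reciprocity: 1079 ≡ 3 and 1081 ≡ 1 (mod 4), so (1079/1081) = +(1081/1079).
Reduce top mod 1079: now compute (2/1079).
Pull out 2: since 1079 ≡ 7 (mod 8), (2/1079) = +1.
Reached (1/1079) = 1. Collecting the sign flips along the way, the symbol is +1.

1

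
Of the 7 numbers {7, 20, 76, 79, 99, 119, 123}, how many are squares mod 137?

5

(7/137) = +1 → QR.
(20/137) = -1 → non-residue.
(76/137) = +1 → QR.
(79/137) = -1 → non-residue.
(99/137) = +1 → QR.
(119/137) = +1 → QR.
(123/137) = +1 → QR.
Total quadratic residues among the 7: 5.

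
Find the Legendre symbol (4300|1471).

First reduce: 4300 ≡ 1358 (mod 1471).
Pull out 2: since 1471 ≡ 7 (mod 8), (2/1471) = +1.
Reciprocity: 679 ≡ 3 and 1471 ≡ 3 (mod 4), so (679/1471) = −(1471/679).
Reduce top mod 679: now compute (113/679).
Reciprocity: 113 ≡ 1 and 679 ≡ 3 (mod 4), so (113/679) = +(679/113).
Reduce top mod 113: now compute (1/113).
Reached (1/113) = 1. Collecting the sign flips along the way, the symbol is -1.

-1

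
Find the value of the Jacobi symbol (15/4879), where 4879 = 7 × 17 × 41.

Reciprocity: 15 ≡ 3 and 4879 ≡ 3 (mod 4), so (15/4879) = −(4879/15).
Reduce top mod 15: now compute (4/15).
Pull out 2^2: since 15 ≡ 7 (mod 8), (2/15) = +1, so (2/15)^2 = +1.
Reached (1/15) = 1. Collecting the sign flips along the way, the symbol is -1.

-1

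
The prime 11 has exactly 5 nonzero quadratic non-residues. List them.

2,6,7,8,10

Square k = 1,…,5 (k and 11−k give the same square):
1²=1, 2²=4, 3²=9, 4²≡5, 5²≡3 (mod 11).
The residues are {1, 3, 4, 5, 9}; the non-residues are the remaining 5 nonzero classes.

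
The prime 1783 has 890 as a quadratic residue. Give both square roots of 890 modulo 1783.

Since 1783 ≡ 3 (mod 4), a square root of 890 is 890^((1783+1)/4) = 890^446 mod 1783.
Repeated squaring: 890^2≡448, 890^4≡1008, 890^8≡1537, 890^16≡1677, 890^32≡538, 890^64≡598, 890^128≡1004, 890^256≡621 (mod 1783).
890^446 = 890^(256+128+32+16+8+4+2) ≡ 1521 (mod 1783).
Check: 1521² = 2313441 ≡ 890 (mod 1783). The two roots are 262 and 1521.

262, 1521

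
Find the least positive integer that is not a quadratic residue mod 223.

3

(2/223) = +1, so 2 is a residue.
(3/223) = −1, so 3 is the smallest positive non-residue mod 223.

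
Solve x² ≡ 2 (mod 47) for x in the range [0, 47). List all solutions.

7, 40

Since 47 ≡ 3 (mod 4), a square root of 2 is 2^((47+1)/4) = 2^12 mod 47.
Repeated squaring: 2^2≡4, 2^4≡16, 2^8≡21 (mod 47).
2^12 = 2^(8+4) ≡ 7 (mod 47).
Check: 7² = 49 ≡ 2 (mod 47). The two roots are 7 and 40.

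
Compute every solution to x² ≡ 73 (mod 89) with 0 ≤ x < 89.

42, 47

89 ≡ 1 (mod 4), so we find a root by search.
Trying successive values, 42² = 1764 ≡ 73 (mod 89). The other root is 89 − 42 = 47.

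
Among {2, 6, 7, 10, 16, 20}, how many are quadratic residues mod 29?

4

(2/29) = -1 → non-residue.
(6/29) = +1 → QR.
(7/29) = +1 → QR.
(10/29) = -1 → non-residue.
(16/29) = +1 → QR.
(20/29) = +1 → QR.
Total quadratic residues among the 6: 4.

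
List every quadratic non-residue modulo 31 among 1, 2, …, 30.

Square k = 1,…,15 (k and 31−k give the same square):
1²=1, 2²=4, 3²=9, 4²=16, 5²=25, 6²≡5, 7²≡18, 8²≡2, 9²≡19, 10²≡7, 11²≡28, 12²≡20, 13²≡14, 14²≡10, 15²≡8 (mod 31).
The residues are {1, 2, 4, 5, 7, 8, 9, 10, 14, 16, 18, 19, 20, 25, 28}; the non-residues are the remaining 15 nonzero classes.

3 6 11 12 13 15 17 21 22 23 24 26 27 29 30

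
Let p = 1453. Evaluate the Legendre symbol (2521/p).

-1

First reduce: 2521 ≡ 1068 (mod 1453).
Pull out 2^2: since 1453 ≡ 5 (mod 8), (2/1453) = -1, so (2/1453)^2 = +1.
Reciprocity: 267 ≡ 3 and 1453 ≡ 1 (mod 4), so (267/1453) = +(1453/267).
Reduce top mod 267: now compute (118/267).
Pull out 2: since 267 ≡ 3 (mod 8), (2/267) = -1.
Reciprocity: 59 ≡ 3 and 267 ≡ 3 (mod 4), so (59/267) = −(267/59).
Reduce top mod 59: now compute (31/59).
Reciprocity: 31 ≡ 3 and 59 ≡ 3 (mod 4), so (31/59) = −(59/31).
Reduce top mod 31: now compute (28/31).
Pull out 2^2: since 31 ≡ 7 (mod 8), (2/31) = +1, so (2/31)^2 = +1.
Reciprocity: 7 ≡ 3 and 31 ≡ 3 (mod 4), so (7/31) = −(31/7).
Reduce top mod 7: now compute (3/7).
Reciprocity: 3 ≡ 3 and 7 ≡ 3 (mod 4), so (3/7) = −(7/3).
Reduce top mod 3: now compute (1/3).
Reached (1/3) = 1. Collecting the sign flips along the way, the symbol is -1.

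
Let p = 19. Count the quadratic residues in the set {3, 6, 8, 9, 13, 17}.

(3/19) = -1 → non-residue.
(6/19) = +1 → QR.
(8/19) = -1 → non-residue.
(9/19) = +1 → QR.
(13/19) = -1 → non-residue.
(17/19) = +1 → QR.
Total quadratic residues among the 6: 3.

3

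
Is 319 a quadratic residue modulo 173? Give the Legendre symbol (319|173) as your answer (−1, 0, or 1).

-1

Euler's criterion: (319/173) ≡ 146^86 (mod 173).
146^2 ≡ 37 (mod 173)
146^4 ≡ 158 (mod 173)
146^8 ≡ 52 (mod 173)
146^16 ≡ 109 (mod 173)
146^32 ≡ 117 (mod 173)
146^64 ≡ 22 (mod 173)
146^86 = 146^(64+16+4+2) ≡ 172 (mod 173).
Result is 172 ≡ −1, so (319/173) = −1.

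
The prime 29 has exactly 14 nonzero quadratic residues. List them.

1 4 5 6 7 9 13 16 20 22 23 24 25 28

Square k = 1,…,14 (k and 29−k give the same square):
1²=1, 2²=4, 3²=9, 4²=16, 5²=25, 6²≡7, 7²≡20, 8²≡6, 9²≡23, 10²≡13, 11²≡5, 12²≡28, 13²≡24, 14²≡22 (mod 29).
So the quadratic residues mod 29 are {1, 4, 5, 6, 7, 9, 13, 16, 20, 22, 23, 24, 25, 28}.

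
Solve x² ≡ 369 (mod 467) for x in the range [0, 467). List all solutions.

Since 467 ≡ 3 (mod 4), a square root of 369 is 369^((467+1)/4) = 369^117 mod 467.
Repeated squaring: 369^2≡264, 369^4≡113, 369^8≡160, 369^16≡382, 369^32≡220, 369^64≡299 (mod 467).
369^117 = 369^(64+32+16+4+1) ≡ 52 (mod 467).
Check: 52² = 2704 ≡ 369 (mod 467). The two roots are 52 and 415.

52, 415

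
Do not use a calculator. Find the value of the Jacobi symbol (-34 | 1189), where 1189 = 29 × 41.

First reduce: -34 ≡ 1155 (mod 1189).
Reciprocity: 1155 ≡ 3 and 1189 ≡ 1 (mod 4), so (1155/1189) = +(1189/1155).
Reduce top mod 1155: now compute (34/1155).
Pull out 2: since 1155 ≡ 3 (mod 8), (2/1155) = -1.
Reciprocity: 17 ≡ 1 and 1155 ≡ 3 (mod 4), so (17/1155) = +(1155/17).
Reduce top mod 17: now compute (16/17).
Pull out 2^4: since 17 ≡ 1 (mod 8), (2/17) = +1, so (2/17)^4 = +1.
Reached (1/17) = 1. Collecting the sign flips along the way, the symbol is -1.

-1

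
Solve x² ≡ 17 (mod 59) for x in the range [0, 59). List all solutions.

Since 59 ≡ 3 (mod 4), a square root of 17 is 17^((59+1)/4) = 17^15 mod 59.
Repeated squaring: 17^2≡53, 17^4≡36, 17^8≡57 (mod 59).
17^15 = 17^(8+4+2+1) ≡ 28 (mod 59).
Check: 28² = 784 ≡ 17 (mod 59). The two roots are 28 and 31.

28, 31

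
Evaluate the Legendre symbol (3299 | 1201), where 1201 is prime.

First reduce: 3299 ≡ 897 (mod 1201).
Reciprocity: 897 ≡ 1 and 1201 ≡ 1 (mod 4), so (897/1201) = +(1201/897).
Reduce top mod 897: now compute (304/897).
Pull out 2^4: since 897 ≡ 1 (mod 8), (2/897) = +1, so (2/897)^4 = +1.
Reciprocity: 19 ≡ 3 and 897 ≡ 1 (mod 4), so (19/897) = +(897/19).
Reduce top mod 19: now compute (4/19).
Pull out 2^2: since 19 ≡ 3 (mod 8), (2/19) = -1, so (2/19)^2 = +1.
Reached (1/19) = 1. Collecting the sign flips along the way, the symbol is +1.

1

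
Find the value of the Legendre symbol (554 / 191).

First reduce: 554 ≡ 172 (mod 191).
Pull out 2^2: since 191 ≡ 7 (mod 8), (2/191) = +1, so (2/191)^2 = +1.
Reciprocity: 43 ≡ 3 and 191 ≡ 3 (mod 4), so (43/191) = −(191/43).
Reduce top mod 43: now compute (19/43).
Reciprocity: 19 ≡ 3 and 43 ≡ 3 (mod 4), so (19/43) = −(43/19).
Reduce top mod 19: now compute (5/19).
Reciprocity: 5 ≡ 1 and 19 ≡ 3 (mod 4), so (5/19) = +(19/5).
Reduce top mod 5: now compute (4/5).
Pull out 2^2: since 5 ≡ 5 (mod 8), (2/5) = -1, so (2/5)^2 = +1.
Reached (1/5) = 1. Collecting the sign flips along the way, the symbol is +1.

1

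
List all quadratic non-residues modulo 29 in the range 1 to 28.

2, 3, 8, 10, 11, 12, 14, 15, 17, 18, 19, 21, 26, 27

Square k = 1,…,14 (k and 29−k give the same square):
1²=1, 2²=4, 3²=9, 4²=16, 5²=25, 6²≡7, 7²≡20, 8²≡6, 9²≡23, 10²≡13, 11²≡5, 12²≡28, 13²≡24, 14²≡22 (mod 29).
The residues are {1, 4, 5, 6, 7, 9, 13, 16, 20, 22, 23, 24, 25, 28}; the non-residues are the remaining 14 nonzero classes.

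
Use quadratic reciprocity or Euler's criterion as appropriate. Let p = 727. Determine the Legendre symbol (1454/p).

First reduce: 1454 ≡ 0 (mod 727).
Top reduces to 0: gcd > 1, so the symbol is 0.

0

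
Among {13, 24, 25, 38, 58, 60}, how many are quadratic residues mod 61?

4

(13/61) = +1 → QR.
(24/61) = -1 → non-residue.
(25/61) = +1 → QR.
(38/61) = -1 → non-residue.
(58/61) = +1 → QR.
(60/61) = +1 → QR.
Total quadratic residues among the 6: 4.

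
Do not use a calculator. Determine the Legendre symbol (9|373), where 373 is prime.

Reciprocity: 9 ≡ 1 and 373 ≡ 1 (mod 4), so (9/373) = +(373/9).
Reduce top mod 9: now compute (4/9).
Pull out 2^2: since 9 ≡ 1 (mod 8), (2/9) = +1, so (2/9)^2 = +1.
Reached (1/9) = 1. Collecting the sign flips along the way, the symbol is +1.

1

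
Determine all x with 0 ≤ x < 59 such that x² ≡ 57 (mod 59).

23, 36

Since 59 ≡ 3 (mod 4), a square root of 57 is 57^((59+1)/4) = 57^15 mod 59.
Repeated squaring: 57^2≡4, 57^4≡16, 57^8≡20 (mod 59).
57^15 = 57^(8+4+2+1) ≡ 36 (mod 59).
Check: 36² = 1296 ≡ 57 (mod 59). The two roots are 23 and 36.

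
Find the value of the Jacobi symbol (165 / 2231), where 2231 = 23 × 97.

Reciprocity: 165 ≡ 1 and 2231 ≡ 3 (mod 4), so (165/2231) = +(2231/165).
Reduce top mod 165: now compute (86/165).
Pull out 2: since 165 ≡ 5 (mod 8), (2/165) = -1.
Reciprocity: 43 ≡ 3 and 165 ≡ 1 (mod 4), so (43/165) = +(165/43).
Reduce top mod 43: now compute (36/43).
Pull out 2^2: since 43 ≡ 3 (mod 8), (2/43) = -1, so (2/43)^2 = +1.
Reciprocity: 9 ≡ 1 and 43 ≡ 3 (mod 4), so (9/43) = +(43/9).
Reduce top mod 9: now compute (7/9).
Reciprocity: 7 ≡ 3 and 9 ≡ 1 (mod 4), so (7/9) = +(9/7).
Reduce top mod 7: now compute (2/7).
Pull out 2: since 7 ≡ 7 (mod 8), (2/7) = +1.
Reached (1/7) = 1. Collecting the sign flips along the way, the symbol is -1.

-1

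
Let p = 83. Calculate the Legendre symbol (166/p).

0

First reduce: 166 ≡ 0 (mod 83).
Top reduces to 0: gcd > 1, so the symbol is 0.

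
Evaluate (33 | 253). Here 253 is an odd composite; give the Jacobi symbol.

Reciprocity: 33 ≡ 1 and 253 ≡ 1 (mod 4), so (33/253) = +(253/33).
Reduce top mod 33: now compute (22/33).
Pull out 2: since 33 ≡ 1 (mod 8), (2/33) = +1.
Reciprocity: 11 ≡ 3 and 33 ≡ 1 (mod 4), so (11/33) = +(33/11).
Reduce top mod 11: now compute (0/11).
Top reduces to 0: gcd > 1, so the symbol is 0.

0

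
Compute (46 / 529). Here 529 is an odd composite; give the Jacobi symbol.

0

Pull out 2: since 529 ≡ 1 (mod 8), (2/529) = +1.
Reciprocity: 23 ≡ 3 and 529 ≡ 1 (mod 4), so (23/529) = +(529/23).
Reduce top mod 23: now compute (0/23).
Top reduces to 0: gcd > 1, so the symbol is 0.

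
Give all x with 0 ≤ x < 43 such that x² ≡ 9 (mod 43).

3, 40

Since 43 ≡ 3 (mod 4), a square root of 9 is 9^((43+1)/4) = 9^11 mod 43.
Repeated squaring: 9^2≡38, 9^4≡25, 9^8≡23 (mod 43).
9^11 = 9^(8+2+1) ≡ 40 (mod 43).
Check: 40² = 1600 ≡ 9 (mod 43). The two roots are 3 and 40.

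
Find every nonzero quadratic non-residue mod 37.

2, 5, 6, 8, 13, 14, 15, 17, 18, 19, 20, 22, 23, 24, 29, 31, 32, 35

Square k = 1,…,18 (k and 37−k give the same square):
1²=1, 2²=4, 3²=9, 4²=16, 5²=25, 6²=36, 7²≡12, 8²≡27, 9²≡7, 10²≡26, 11²≡10, 12²≡33, 13²≡21, 14²≡11, 15²≡3, 16²≡34, 17²≡30, 18²≡28 (mod 37).
The residues are {1, 3, 4, 7, 9, 10, 11, 12, 16, 21, 25, 26, 27, 28, 30, 33, 34, 36}; the non-residues are the remaining 18 nonzero classes.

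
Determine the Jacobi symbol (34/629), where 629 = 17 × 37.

Pull out 2: since 629 ≡ 5 (mod 8), (2/629) = -1.
Reciprocity: 17 ≡ 1 and 629 ≡ 1 (mod 4), so (17/629) = +(629/17).
Reduce top mod 17: now compute (0/17).
Top reduces to 0: gcd > 1, so the symbol is 0.

0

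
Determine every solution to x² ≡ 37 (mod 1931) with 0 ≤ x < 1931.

791, 1140

Since 1931 ≡ 3 (mod 4), a square root of 37 is 37^((1931+1)/4) = 37^483 mod 1931.
Repeated squaring: 37^2≡1369, 37^4≡1091, 37^8≡785, 37^16≡236, 37^32≡1628, 37^64≡1052, 37^128≡241, 37^256≡151 (mod 1931).
37^483 = 37^(256+128+64+32+2+1) ≡ 1140 (mod 1931).
Check: 1140² = 1299600 ≡ 37 (mod 1931). The two roots are 791 and 1140.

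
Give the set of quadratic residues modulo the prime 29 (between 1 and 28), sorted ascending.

Square k = 1,…,14 (k and 29−k give the same square):
1²=1, 2²=4, 3²=9, 4²=16, 5²=25, 6²≡7, 7²≡20, 8²≡6, 9²≡23, 10²≡13, 11²≡5, 12²≡28, 13²≡24, 14²≡22 (mod 29).
So the quadratic residues mod 29 are {1, 4, 5, 6, 7, 9, 13, 16, 20, 22, 23, 24, 25, 28}.

1 4 5 6 7 9 13 16 20 22 23 24 25 28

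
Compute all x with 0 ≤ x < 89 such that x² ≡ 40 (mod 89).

89 ≡ 1 (mod 4), so we find a root by search.
Trying successive values, 29² = 841 ≡ 40 (mod 89). The other root is 89 − 29 = 60.

29, 60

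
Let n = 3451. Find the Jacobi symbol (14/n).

0

Pull out 2: since 3451 ≡ 3 (mod 8), (2/3451) = -1.
Reciprocity: 7 ≡ 3 and 3451 ≡ 3 (mod 4), so (7/3451) = −(3451/7).
Reduce top mod 7: now compute (0/7).
Top reduces to 0: gcd > 1, so the symbol is 0.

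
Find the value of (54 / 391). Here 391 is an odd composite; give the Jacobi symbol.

-1

Pull out 2: since 391 ≡ 7 (mod 8), (2/391) = +1.
Reciprocity: 27 ≡ 3 and 391 ≡ 3 (mod 4), so (27/391) = −(391/27).
Reduce top mod 27: now compute (13/27).
Reciprocity: 13 ≡ 1 and 27 ≡ 3 (mod 4), so (13/27) = +(27/13).
Reduce top mod 13: now compute (1/13).
Reached (1/13) = 1. Collecting the sign flips along the way, the symbol is -1.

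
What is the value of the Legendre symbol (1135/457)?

First reduce: 1135 ≡ 221 (mod 457).
Reciprocity: 221 ≡ 1 and 457 ≡ 1 (mod 4), so (221/457) = +(457/221).
Reduce top mod 221: now compute (15/221).
Reciprocity: 15 ≡ 3 and 221 ≡ 1 (mod 4), so (15/221) = +(221/15).
Reduce top mod 15: now compute (11/15).
Reciprocity: 11 ≡ 3 and 15 ≡ 3 (mod 4), so (11/15) = −(15/11).
Reduce top mod 11: now compute (4/11).
Pull out 2^2: since 11 ≡ 3 (mod 8), (2/11) = -1, so (2/11)^2 = +1.
Reached (1/11) = 1. Collecting the sign flips along the way, the symbol is -1.

-1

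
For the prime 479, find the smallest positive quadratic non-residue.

(2/479) = +1, so 2 is a residue.
(3/479) = +1, so 3 is a residue.
(4/479) = +1, so 4 is a residue.
(5/479) = +1, so 5 is a residue.
(6/479) = +1, so 6 is a residue.
(7/479) = +1, so 7 is a residue.
(8/479) = +1, so 8 is a residue.
(9/479) = +1, so 9 is a residue.
(10/479) = +1, so 10 is a residue.
(11/479) = +1, so 11 is a residue.
(12/479) = +1, so 12 is a residue.
(13/479) = −1, so 13 is the smallest positive non-residue mod 479.

13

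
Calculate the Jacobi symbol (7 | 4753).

Reciprocity: 7 ≡ 3 and 4753 ≡ 1 (mod 4), so (7/4753) = +(4753/7).
Reduce top mod 7: now compute (0/7).
Top reduces to 0: gcd > 1, so the symbol is 0.

0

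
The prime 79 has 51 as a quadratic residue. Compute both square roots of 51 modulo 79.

29, 50

Since 79 ≡ 3 (mod 4), a square root of 51 is 51^((79+1)/4) = 51^20 mod 79.
Repeated squaring: 51^2≡73, 51^4≡36, 51^8≡32, 51^16≡76 (mod 79).
51^20 = 51^(16+4) ≡ 50 (mod 79).
Check: 50² = 2500 ≡ 51 (mod 79). The two roots are 29 and 50.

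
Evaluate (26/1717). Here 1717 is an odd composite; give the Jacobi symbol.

-1

Pull out 2: since 1717 ≡ 5 (mod 8), (2/1717) = -1.
Reciprocity: 13 ≡ 1 and 1717 ≡ 1 (mod 4), so (13/1717) = +(1717/13).
Reduce top mod 13: now compute (1/13).
Reached (1/13) = 1. Collecting the sign flips along the way, the symbol is -1.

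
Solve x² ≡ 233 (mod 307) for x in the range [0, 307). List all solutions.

141, 166

Since 307 ≡ 3 (mod 4), a square root of 233 is 233^((307+1)/4) = 233^77 mod 307.
Repeated squaring: 233^2≡257, 233^4≡44, 233^8≡94, 233^16≡240, 233^32≡191, 233^64≡255 (mod 307).
233^77 = 233^(64+8+4+1) ≡ 141 (mod 307).
Check: 141² = 19881 ≡ 233 (mod 307). The two roots are 141 and 166.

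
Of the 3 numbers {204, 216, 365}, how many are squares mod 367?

(204/367) = +1 → QR.
(216/367) = -1 → non-residue.
(365/367) = -1 → non-residue.
Total quadratic residues among the 3: 1.

1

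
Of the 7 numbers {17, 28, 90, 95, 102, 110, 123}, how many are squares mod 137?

(17/137) = +1 → QR.
(28/137) = +1 → QR.
(90/137) = -1 → non-residue.
(95/137) = -1 → non-residue.
(102/137) = -1 → non-residue.
(110/137) = -1 → non-residue.
(123/137) = +1 → QR.
Total quadratic residues among the 7: 3.

3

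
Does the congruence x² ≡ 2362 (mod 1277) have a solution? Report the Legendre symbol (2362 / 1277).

First reduce: 2362 ≡ 1085 (mod 1277).
Reciprocity: 1085 ≡ 1 and 1277 ≡ 1 (mod 4), so (1085/1277) = +(1277/1085).
Reduce top mod 1085: now compute (192/1085).
Pull out 2^6: since 1085 ≡ 5 (mod 8), (2/1085) = -1, so (2/1085)^6 = +1.
Reciprocity: 3 ≡ 3 and 1085 ≡ 1 (mod 4), so (3/1085) = +(1085/3).
Reduce top mod 3: now compute (2/3).
Pull out 2: since 3 ≡ 3 (mod 8), (2/3) = -1.
Reached (1/3) = 1. Collecting the sign flips along the way, the symbol is -1.

-1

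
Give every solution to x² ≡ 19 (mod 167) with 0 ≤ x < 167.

Since 167 ≡ 3 (mod 4), a square root of 19 is 19^((167+1)/4) = 19^42 mod 167.
Repeated squaring: 19^2≡27, 19^4≡61, 19^8≡47, 19^16≡38, 19^32≡108 (mod 167).
19^42 = 19^(32+8+2) ≡ 112 (mod 167).
Check: 112² = 12544 ≡ 19 (mod 167). The two roots are 55 and 112.

55, 112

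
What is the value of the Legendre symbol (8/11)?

-1

Pull out 2^3: since 11 ≡ 3 (mod 8), (2/11) = -1, so (2/11)^3 = -1.
Reached (1/11) = 1. Collecting the sign flips along the way, the symbol is -1.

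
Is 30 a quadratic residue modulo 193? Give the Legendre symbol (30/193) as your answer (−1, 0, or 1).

-1

Pull out 2: since 193 ≡ 1 (mod 8), (2/193) = +1.
Reciprocity: 15 ≡ 3 and 193 ≡ 1 (mod 4), so (15/193) = +(193/15).
Reduce top mod 15: now compute (13/15).
Reciprocity: 13 ≡ 1 and 15 ≡ 3 (mod 4), so (13/15) = +(15/13).
Reduce top mod 13: now compute (2/13).
Pull out 2: since 13 ≡ 5 (mod 8), (2/13) = -1.
Reached (1/13) = 1. Collecting the sign flips along the way, the symbol is -1.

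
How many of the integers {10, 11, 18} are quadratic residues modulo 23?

(10/23) = -1 → non-residue.
(11/23) = -1 → non-residue.
(18/23) = +1 → QR.
Total quadratic residues among the 3: 1.

1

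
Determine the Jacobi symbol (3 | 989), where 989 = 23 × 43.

Reciprocity: 3 ≡ 3 and 989 ≡ 1 (mod 4), so (3/989) = +(989/3).
Reduce top mod 3: now compute (2/3).
Pull out 2: since 3 ≡ 3 (mod 8), (2/3) = -1.
Reached (1/3) = 1. Collecting the sign flips along the way, the symbol is -1.

-1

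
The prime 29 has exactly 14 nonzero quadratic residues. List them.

Square k = 1,…,14 (k and 29−k give the same square):
1²=1, 2²=4, 3²=9, 4²=16, 5²=25, 6²≡7, 7²≡20, 8²≡6, 9²≡23, 10²≡13, 11²≡5, 12²≡28, 13²≡24, 14²≡22 (mod 29).
So the quadratic residues mod 29 are {1, 4, 5, 6, 7, 9, 13, 16, 20, 22, 23, 24, 25, 28}.

1 4 5 6 7 9 13 16 20 22 23 24 25 28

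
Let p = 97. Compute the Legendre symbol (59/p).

-1

Reciprocity: 59 ≡ 3 and 97 ≡ 1 (mod 4), so (59/97) = +(97/59).
Reduce top mod 59: now compute (38/59).
Pull out 2: since 59 ≡ 3 (mod 8), (2/59) = -1.
Reciprocity: 19 ≡ 3 and 59 ≡ 3 (mod 4), so (19/59) = −(59/19).
Reduce top mod 19: now compute (2/19).
Pull out 2: since 19 ≡ 3 (mod 8), (2/19) = -1.
Reached (1/19) = 1. Collecting the sign flips along the way, the symbol is -1.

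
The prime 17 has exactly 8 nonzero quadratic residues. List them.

1, 2, 4, 8, 9, 13, 15, 16

Square k = 1,…,8 (k and 17−k give the same square):
1²=1, 2²=4, 3²=9, 4²=16, 5²≡8, 6²≡2, 7²≡15, 8²≡13 (mod 17).
So the quadratic residues mod 17 are {1, 2, 4, 8, 9, 13, 15, 16}.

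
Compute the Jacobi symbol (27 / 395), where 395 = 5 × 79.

1

Reciprocity: 27 ≡ 3 and 395 ≡ 3 (mod 4), so (27/395) = −(395/27).
Reduce top mod 27: now compute (17/27).
Reciprocity: 17 ≡ 1 and 27 ≡ 3 (mod 4), so (17/27) = +(27/17).
Reduce top mod 17: now compute (10/17).
Pull out 2: since 17 ≡ 1 (mod 8), (2/17) = +1.
Reciprocity: 5 ≡ 1 and 17 ≡ 1 (mod 4), so (5/17) = +(17/5).
Reduce top mod 5: now compute (2/5).
Pull out 2: since 5 ≡ 5 (mod 8), (2/5) = -1.
Reached (1/5) = 1. Collecting the sign flips along the way, the symbol is +1.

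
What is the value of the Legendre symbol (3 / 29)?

Reciprocity: 3 ≡ 3 and 29 ≡ 1 (mod 4), so (3/29) = +(29/3).
Reduce top mod 3: now compute (2/3).
Pull out 2: since 3 ≡ 3 (mod 8), (2/3) = -1.
Reached (1/3) = 1. Collecting the sign flips along the way, the symbol is -1.

-1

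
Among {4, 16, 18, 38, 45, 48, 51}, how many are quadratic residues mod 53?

(4/53) = +1 → QR.
(16/53) = +1 → QR.
(18/53) = -1 → non-residue.
(38/53) = +1 → QR.
(45/53) = -1 → non-residue.
(48/53) = -1 → non-residue.
(51/53) = -1 → non-residue.
Total quadratic residues among the 7: 3.

3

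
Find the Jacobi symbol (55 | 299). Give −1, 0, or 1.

1

Reciprocity: 55 ≡ 3 and 299 ≡ 3 (mod 4), so (55/299) = −(299/55).
Reduce top mod 55: now compute (24/55).
Pull out 2^3: since 55 ≡ 7 (mod 8), (2/55) = +1, so (2/55)^3 = +1.
Reciprocity: 3 ≡ 3 and 55 ≡ 3 (mod 4), so (3/55) = −(55/3).
Reduce top mod 3: now compute (1/3).
Reached (1/3) = 1. Collecting the sign flips along the way, the symbol is +1.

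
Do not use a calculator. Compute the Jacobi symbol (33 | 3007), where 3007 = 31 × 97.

1

Reciprocity: 33 ≡ 1 and 3007 ≡ 3 (mod 4), so (33/3007) = +(3007/33).
Reduce top mod 33: now compute (4/33).
Pull out 2^2: since 33 ≡ 1 (mod 8), (2/33) = +1, so (2/33)^2 = +1.
Reached (1/33) = 1. Collecting the sign flips along the way, the symbol is +1.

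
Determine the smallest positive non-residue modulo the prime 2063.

5

(2/2063) = +1, so 2 is a residue.
(3/2063) = +1, so 3 is a residue.
(4/2063) = +1, so 4 is a residue.
(5/2063) = −1, so 5 is the smallest positive non-residue mod 2063.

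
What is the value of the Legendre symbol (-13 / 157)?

1

First reduce: -13 ≡ 144 (mod 157).
Pull out 2^4: since 157 ≡ 5 (mod 8), (2/157) = -1, so (2/157)^4 = +1.
Reciprocity: 9 ≡ 1 and 157 ≡ 1 (mod 4), so (9/157) = +(157/9).
Reduce top mod 9: now compute (4/9).
Pull out 2^2: since 9 ≡ 1 (mod 8), (2/9) = +1, so (2/9)^2 = +1.
Reached (1/9) = 1. Collecting the sign flips along the way, the symbol is +1.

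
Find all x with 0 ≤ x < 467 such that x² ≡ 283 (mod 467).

Since 467 ≡ 3 (mod 4), a square root of 283 is 283^((467+1)/4) = 283^117 mod 467.
Repeated squaring: 283^2≡232, 283^4≡119, 283^8≡151, 283^16≡385, 283^32≡186, 283^64≡38 (mod 467).
283^117 = 283^(64+32+16+4+1) ≡ 331 (mod 467).
Check: 331² = 109561 ≡ 283 (mod 467). The two roots are 136 and 331.

136, 331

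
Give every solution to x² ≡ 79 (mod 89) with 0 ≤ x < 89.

89 ≡ 1 (mod 4), so we find a root by search.
Trying successive values, 41² = 1681 ≡ 79 (mod 89). The other root is 89 − 41 = 48.

41, 48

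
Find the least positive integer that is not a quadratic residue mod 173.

(2/173) = −1, so 2 is the smallest positive non-residue mod 173.

2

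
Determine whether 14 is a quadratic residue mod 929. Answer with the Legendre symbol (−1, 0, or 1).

-1

Pull out 2: since 929 ≡ 1 (mod 8), (2/929) = +1.
Reciprocity: 7 ≡ 3 and 929 ≡ 1 (mod 4), so (7/929) = +(929/7).
Reduce top mod 7: now compute (5/7).
Reciprocity: 5 ≡ 1 and 7 ≡ 3 (mod 4), so (5/7) = +(7/5).
Reduce top mod 5: now compute (2/5).
Pull out 2: since 5 ≡ 5 (mod 8), (2/5) = -1.
Reached (1/5) = 1. Collecting the sign flips along the way, the symbol is -1.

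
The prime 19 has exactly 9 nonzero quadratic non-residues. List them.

Square k = 1,…,9 (k and 19−k give the same square):
1²=1, 2²=4, 3²=9, 4²=16, 5²≡6, 6²≡17, 7²≡11, 8²≡7, 9²≡5 (mod 19).
The residues are {1, 4, 5, 6, 7, 9, 11, 16, 17}; the non-residues are the remaining 9 nonzero classes.

2,3,8,10,12,13,14,15,18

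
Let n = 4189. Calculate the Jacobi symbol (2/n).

-1

Pull out 2: since 4189 ≡ 5 (mod 8), (2/4189) = -1.
Reached (1/4189) = 1. Collecting the sign flips along the way, the symbol is -1.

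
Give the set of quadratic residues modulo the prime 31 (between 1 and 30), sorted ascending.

Square k = 1,…,15 (k and 31−k give the same square):
1²=1, 2²=4, 3²=9, 4²=16, 5²=25, 6²≡5, 7²≡18, 8²≡2, 9²≡19, 10²≡7, 11²≡28, 12²≡20, 13²≡14, 14²≡10, 15²≡8 (mod 31).
So the quadratic residues mod 31 are {1, 2, 4, 5, 7, 8, 9, 10, 14, 16, 18, 19, 20, 25, 28}.

1, 2, 4, 5, 7, 8, 9, 10, 14, 16, 18, 19, 20, 25, 28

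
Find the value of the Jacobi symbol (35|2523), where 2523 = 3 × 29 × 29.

Reciprocity: 35 ≡ 3 and 2523 ≡ 3 (mod 4), so (35/2523) = −(2523/35).
Reduce top mod 35: now compute (3/35).
Reciprocity: 3 ≡ 3 and 35 ≡ 3 (mod 4), so (3/35) = −(35/3).
Reduce top mod 3: now compute (2/3).
Pull out 2: since 3 ≡ 3 (mod 8), (2/3) = -1.
Reached (1/3) = 1. Collecting the sign flips along the way, the symbol is -1.

-1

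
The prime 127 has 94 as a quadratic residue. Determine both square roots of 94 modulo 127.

27, 100

Since 127 ≡ 3 (mod 4), a square root of 94 is 94^((127+1)/4) = 94^32 mod 127.
Repeated squaring: 94^2≡73, 94^4≡122, 94^8≡25, 94^16≡117, 94^32≡100 (mod 127).
94^32 = 94^(32) ≡ 100 (mod 127).
Check: 100² = 10000 ≡ 94 (mod 127). The two roots are 27 and 100.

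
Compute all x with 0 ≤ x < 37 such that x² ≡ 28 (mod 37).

37 ≡ 1 (mod 4), so we find a root by search.
Trying successive values, 18² = 324 ≡ 28 (mod 37). The other root is 37 − 18 = 19.

18, 19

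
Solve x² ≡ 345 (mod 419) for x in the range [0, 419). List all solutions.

Since 419 ≡ 3 (mod 4), a square root of 345 is 345^((419+1)/4) = 345^105 mod 419.
Repeated squaring: 345^2≡29, 345^4≡3, 345^8≡9, 345^16≡81, 345^32≡276, 345^64≡337 (mod 419).
345^105 = 345^(64+32+8+1) ≡ 225 (mod 419).
Check: 225² = 50625 ≡ 345 (mod 419). The two roots are 194 and 225.

194, 225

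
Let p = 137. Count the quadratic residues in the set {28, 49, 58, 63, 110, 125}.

(28/137) = +1 → QR.
(49/137) = +1 → QR.
(58/137) = -1 → non-residue.
(63/137) = +1 → QR.
(110/137) = -1 → non-residue.
(125/137) = -1 → non-residue.
Total quadratic residues among the 6: 3.

3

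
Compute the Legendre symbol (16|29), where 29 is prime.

1

Pull out 2^4: since 29 ≡ 5 (mod 8), (2/29) = -1, so (2/29)^4 = +1.
Reached (1/29) = 1. Collecting the sign flips along the way, the symbol is +1.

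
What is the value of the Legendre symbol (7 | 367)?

1

Reciprocity: 7 ≡ 3 and 367 ≡ 3 (mod 4), so (7/367) = −(367/7).
Reduce top mod 7: now compute (3/7).
Reciprocity: 3 ≡ 3 and 7 ≡ 3 (mod 4), so (3/7) = −(7/3).
Reduce top mod 3: now compute (1/3).
Reached (1/3) = 1. Collecting the sign flips along the way, the symbol is +1.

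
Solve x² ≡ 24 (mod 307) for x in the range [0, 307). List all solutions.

115, 192

Since 307 ≡ 3 (mod 4), a square root of 24 is 24^((307+1)/4) = 24^77 mod 307.
Repeated squaring: 24^2≡269, 24^4≡216, 24^8≡299, 24^16≡64, 24^32≡105, 24^64≡280 (mod 307).
24^77 = 24^(64+8+4+1) ≡ 115 (mod 307).
Check: 115² = 13225 ≡ 24 (mod 307). The two roots are 115 and 192.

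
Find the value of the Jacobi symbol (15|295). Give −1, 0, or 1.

0

Reciprocity: 15 ≡ 3 and 295 ≡ 3 (mod 4), so (15/295) = −(295/15).
Reduce top mod 15: now compute (10/15).
Pull out 2: since 15 ≡ 7 (mod 8), (2/15) = +1.
Reciprocity: 5 ≡ 1 and 15 ≡ 3 (mod 4), so (5/15) = +(15/5).
Reduce top mod 5: now compute (0/5).
Top reduces to 0: gcd > 1, so the symbol is 0.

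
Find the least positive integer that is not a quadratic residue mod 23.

(2/23) = +1, so 2 is a residue.
(3/23) = +1, so 3 is a residue.
(4/23) = +1, so 4 is a residue.
(5/23) = −1, so 5 is the smallest positive non-residue mod 23.

5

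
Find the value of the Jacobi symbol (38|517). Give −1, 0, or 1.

Pull out 2: since 517 ≡ 5 (mod 8), (2/517) = -1.
Reciprocity: 19 ≡ 3 and 517 ≡ 1 (mod 4), so (19/517) = +(517/19).
Reduce top mod 19: now compute (4/19).
Pull out 2^2: since 19 ≡ 3 (mod 8), (2/19) = -1, so (2/19)^2 = +1.
Reached (1/19) = 1. Collecting the sign flips along the way, the symbol is -1.

-1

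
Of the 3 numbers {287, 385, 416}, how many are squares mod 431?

(287/431) = -1 → non-residue.
(385/431) = -1 → non-residue.
(416/431) = -1 → non-residue.
Total quadratic residues among the 3: 0.

0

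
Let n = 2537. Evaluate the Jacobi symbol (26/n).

Pull out 2: since 2537 ≡ 1 (mod 8), (2/2537) = +1.
Reciprocity: 13 ≡ 1 and 2537 ≡ 1 (mod 4), so (13/2537) = +(2537/13).
Reduce top mod 13: now compute (2/13).
Pull out 2: since 13 ≡ 5 (mod 8), (2/13) = -1.
Reached (1/13) = 1. Collecting the sign flips along the way, the symbol is -1.

-1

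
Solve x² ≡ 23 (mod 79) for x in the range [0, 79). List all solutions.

Since 79 ≡ 3 (mod 4), a square root of 23 is 23^((79+1)/4) = 23^20 mod 79.
Repeated squaring: 23^2≡55, 23^4≡23, 23^8≡55, 23^16≡23 (mod 79).
23^20 = 23^(16+4) ≡ 55 (mod 79).
Check: 55² = 3025 ≡ 23 (mod 79). The two roots are 24 and 55.

24, 55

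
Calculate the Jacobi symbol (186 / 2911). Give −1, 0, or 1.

Pull out 2: since 2911 ≡ 7 (mod 8), (2/2911) = +1.
Reciprocity: 93 ≡ 1 and 2911 ≡ 3 (mod 4), so (93/2911) = +(2911/93).
Reduce top mod 93: now compute (28/93).
Pull out 2^2: since 93 ≡ 5 (mod 8), (2/93) = -1, so (2/93)^2 = +1.
Reciprocity: 7 ≡ 3 and 93 ≡ 1 (mod 4), so (7/93) = +(93/7).
Reduce top mod 7: now compute (2/7).
Pull out 2: since 7 ≡ 7 (mod 8), (2/7) = +1.
Reached (1/7) = 1. Collecting the sign flips along the way, the symbol is +1.

1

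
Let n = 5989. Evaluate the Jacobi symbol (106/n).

Pull out 2: since 5989 ≡ 5 (mod 8), (2/5989) = -1.
Reciprocity: 53 ≡ 1 and 5989 ≡ 1 (mod 4), so (53/5989) = +(5989/53).
Reduce top mod 53: now compute (0/53).
Top reduces to 0: gcd > 1, so the symbol is 0.

0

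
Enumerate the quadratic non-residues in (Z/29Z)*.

2 3 8 10 11 12 14 15 17 18 19 21 26 27

Square k = 1,…,14 (k and 29−k give the same square):
1²=1, 2²=4, 3²=9, 4²=16, 5²=25, 6²≡7, 7²≡20, 8²≡6, 9²≡23, 10²≡13, 11²≡5, 12²≡28, 13²≡24, 14²≡22 (mod 29).
The residues are {1, 4, 5, 6, 7, 9, 13, 16, 20, 22, 23, 24, 25, 28}; the non-residues are the remaining 14 nonzero classes.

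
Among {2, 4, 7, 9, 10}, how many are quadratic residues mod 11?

(2/11) = -1 → non-residue.
(4/11) = +1 → QR.
(7/11) = -1 → non-residue.
(9/11) = +1 → QR.
(10/11) = -1 → non-residue.
Total quadratic residues among the 5: 2.

2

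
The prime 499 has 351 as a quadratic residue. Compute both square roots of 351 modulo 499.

Since 499 ≡ 3 (mod 4), a square root of 351 is 351^((499+1)/4) = 351^125 mod 499.
Repeated squaring: 351^2≡447, 351^4≡209, 351^8≡268, 351^16≡467, 351^32≡26, 351^64≡177 (mod 499).
351^125 = 351^(64+32+16+8+4+1) ≡ 437 (mod 499).
Check: 437² = 190969 ≡ 351 (mod 499). The two roots are 62 and 437.

62, 437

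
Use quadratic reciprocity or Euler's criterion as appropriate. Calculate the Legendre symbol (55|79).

Euler's criterion: (55/79) ≡ 55^39 (mod 79).
55^2 ≡ 23 (mod 79)
55^4 ≡ 55 (mod 79)
55^8 ≡ 23 (mod 79)
55^16 ≡ 55 (mod 79)
55^32 ≡ 23 (mod 79)
55^39 = 55^(32+4+2+1) ≡ 1 (mod 79).
Result is 1, so (55/79) = 1.

1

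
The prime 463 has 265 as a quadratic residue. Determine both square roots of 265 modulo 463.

63, 400

Since 463 ≡ 3 (mod 4), a square root of 265 is 265^((463+1)/4) = 265^116 mod 463.
Repeated squaring: 265^2≡312, 265^4≡114, 265^8≡32, 265^16≡98, 265^32≡344, 265^64≡271 (mod 463).
265^116 = 265^(64+32+16+4) ≡ 400 (mod 463).
Check: 400² = 160000 ≡ 265 (mod 463). The two roots are 63 and 400.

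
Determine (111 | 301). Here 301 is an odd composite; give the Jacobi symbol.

Reciprocity: 111 ≡ 3 and 301 ≡ 1 (mod 4), so (111/301) = +(301/111).
Reduce top mod 111: now compute (79/111).
Reciprocity: 79 ≡ 3 and 111 ≡ 3 (mod 4), so (79/111) = −(111/79).
Reduce top mod 79: now compute (32/79).
Pull out 2^5: since 79 ≡ 7 (mod 8), (2/79) = +1, so (2/79)^5 = +1.
Reached (1/79) = 1. Collecting the sign flips along the way, the symbol is -1.

-1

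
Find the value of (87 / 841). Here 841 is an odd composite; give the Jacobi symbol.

0

Reciprocity: 87 ≡ 3 and 841 ≡ 1 (mod 4), so (87/841) = +(841/87).
Reduce top mod 87: now compute (58/87).
Pull out 2: since 87 ≡ 7 (mod 8), (2/87) = +1.
Reciprocity: 29 ≡ 1 and 87 ≡ 3 (mod 4), so (29/87) = +(87/29).
Reduce top mod 29: now compute (0/29).
Top reduces to 0: gcd > 1, so the symbol is 0.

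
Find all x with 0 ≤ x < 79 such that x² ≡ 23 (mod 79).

24, 55

Since 79 ≡ 3 (mod 4), a square root of 23 is 23^((79+1)/4) = 23^20 mod 79.
Repeated squaring: 23^2≡55, 23^4≡23, 23^8≡55, 23^16≡23 (mod 79).
23^20 = 23^(16+4) ≡ 55 (mod 79).
Check: 55² = 3025 ≡ 23 (mod 79). The two roots are 24 and 55.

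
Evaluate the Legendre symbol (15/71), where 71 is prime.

1

Reciprocity: 15 ≡ 3 and 71 ≡ 3 (mod 4), so (15/71) = −(71/15).
Reduce top mod 15: now compute (11/15).
Reciprocity: 11 ≡ 3 and 15 ≡ 3 (mod 4), so (11/15) = −(15/11).
Reduce top mod 11: now compute (4/11).
Pull out 2^2: since 11 ≡ 3 (mod 8), (2/11) = -1, so (2/11)^2 = +1.
Reached (1/11) = 1. Collecting the sign flips along the way, the symbol is +1.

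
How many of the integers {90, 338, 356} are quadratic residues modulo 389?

0

(90/389) = -1 → non-residue.
(338/389) = -1 → non-residue.
(356/389) = -1 → non-residue.
Total quadratic residues among the 3: 0.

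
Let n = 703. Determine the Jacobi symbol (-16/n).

First reduce: -16 ≡ 687 (mod 703).
Reciprocity: 687 ≡ 3 and 703 ≡ 3 (mod 4), so (687/703) = −(703/687).
Reduce top mod 687: now compute (16/687).
Pull out 2^4: since 687 ≡ 7 (mod 8), (2/687) = +1, so (2/687)^4 = +1.
Reached (1/687) = 1. Collecting the sign flips along the way, the symbol is -1.

-1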